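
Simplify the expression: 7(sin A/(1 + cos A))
7(sin A/(1 + cos A)) = 7(tan(A/2)) (using Half angle)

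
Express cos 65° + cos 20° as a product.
cos 65° + cos 20° = 2 cos(42.5°) cos(22.5°)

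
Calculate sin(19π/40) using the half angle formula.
sin(19π/40) = √((1 - cos 19π/20)/2) = 0.9969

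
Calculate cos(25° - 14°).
cos(25° - 14°) = cos 25° cos 14° + sin 25° sin 14° = 0.9816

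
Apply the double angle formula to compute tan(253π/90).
tan(253π/90) = 2 tan 253π/180 / (1 - tan²253π/180) = -0.6745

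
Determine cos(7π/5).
cos(7π/5) = -0.309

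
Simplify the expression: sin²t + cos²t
sin²t + cos²t = 1 (using Pythagorean identity)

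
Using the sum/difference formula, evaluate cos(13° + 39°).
cos(13° + 39°) = cos 13° cos 39° - sin 13° sin 39° = 0.6157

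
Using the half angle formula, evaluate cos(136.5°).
cos(136.5°) = -√((1 + cos 273°)/2) = -0.7254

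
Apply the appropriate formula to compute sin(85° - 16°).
sin(85° - 16°) = sin 85° cos 16° - cos 85° sin 16° = 0.9336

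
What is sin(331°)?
sin(331°) = -0.4848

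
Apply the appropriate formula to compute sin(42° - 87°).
sin(42° - 87°) = sin 42° cos 87° - cos 42° sin 87° = -√2/2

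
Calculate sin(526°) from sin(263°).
sin(526°) = 2 sin 263° cos 263° = 0.2419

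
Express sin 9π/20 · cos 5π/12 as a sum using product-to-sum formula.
sin 9π/20 cos 5π/12 = (1/2)[sin(9π/20+5π/12) + sin(9π/20-5π/12)]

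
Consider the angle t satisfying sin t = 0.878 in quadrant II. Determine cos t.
cos t = ±√(1 - sin²t) = -0.4787 (negative in QII)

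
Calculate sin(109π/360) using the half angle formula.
sin(109π/360) = √((1 - cos 109π/180)/2) = 0.8141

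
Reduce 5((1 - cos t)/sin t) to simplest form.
5((1 - cos t)/sin t) = 5(tan(t/2)) (using Half angle)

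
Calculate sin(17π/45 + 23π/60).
sin(17π/45 + 23π/60) = sin 17π/45 cos 23π/60 + cos 17π/45 sin 23π/60 = 0.682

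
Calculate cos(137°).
cos(137°) = -0.7314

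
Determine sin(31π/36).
sin(31π/36) = 0.4226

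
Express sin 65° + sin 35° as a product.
sin 65° + sin 35° = 2 sin(50°) cos(15°)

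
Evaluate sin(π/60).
sin(π/60) = 0.05234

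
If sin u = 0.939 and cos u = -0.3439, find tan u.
tan u = sin u / cos u = -2.73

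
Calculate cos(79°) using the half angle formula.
cos(79°) = √((1 + cos 158°)/2) = 0.1908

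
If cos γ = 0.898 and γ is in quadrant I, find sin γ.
sin γ = 0.44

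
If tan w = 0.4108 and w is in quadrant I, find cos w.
cos w = 0.925 (using tan²w + 1 = sec²w)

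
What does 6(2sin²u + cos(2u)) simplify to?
6(2sin²u + cos(2u)) = 6 (using Double angle)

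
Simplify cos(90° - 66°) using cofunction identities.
cos(90° - 66°) = sin(66°)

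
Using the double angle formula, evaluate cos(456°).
cos(456°) = cos²228° - sin²228° = -0.1045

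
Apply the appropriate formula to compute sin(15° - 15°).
sin(15° - 15°) = sin 15° cos 15° - cos 15° sin 15° = 0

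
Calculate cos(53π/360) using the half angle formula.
cos(53π/360) = √((1 + cos 53π/180)/2) = 0.8949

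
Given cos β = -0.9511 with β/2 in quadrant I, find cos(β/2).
cos(β/2) = ±√((1 + cos β)/2); positive since β/2 ∈ QI, so cos(β/2) = 0.1564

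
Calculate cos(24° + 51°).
cos(24° + 51°) = cos 24° cos 51° - sin 24° sin 51° = (√6-√2)/4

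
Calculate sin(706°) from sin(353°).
sin(706°) = 2 sin 353° cos 353° = -0.2419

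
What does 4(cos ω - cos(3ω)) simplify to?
4(cos ω - cos(3ω)) = 4(2 sin(2ω) sin ω) (using Sum-to-product)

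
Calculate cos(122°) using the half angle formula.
cos(122°) = -√((1 + cos 244°)/2) = -0.5299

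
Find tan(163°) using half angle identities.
tan(163°) = sin 326° / (1 + cos 326°) = -0.3057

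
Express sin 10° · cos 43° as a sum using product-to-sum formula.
sin 10° cos 43° = (1/2)[sin(10°+43°) + sin(10°-43°)]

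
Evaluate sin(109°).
sin(109°) = 0.9455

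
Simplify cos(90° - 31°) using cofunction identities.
cos(90° - 31°) = sin(31°)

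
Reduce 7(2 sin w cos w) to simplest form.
7(2 sin w cos w) = 7(sin(2w)) (using Double angle)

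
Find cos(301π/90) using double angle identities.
cos(301π/90) = cos²301π/180 - sin²301π/180 = -0.4695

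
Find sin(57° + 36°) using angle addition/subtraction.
sin(57° + 36°) = sin 57° cos 36° + cos 57° sin 36° = 0.9986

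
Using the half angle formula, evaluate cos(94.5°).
cos(94.5°) = -√((1 + cos 189°)/2) = -0.07846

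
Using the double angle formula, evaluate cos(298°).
cos(298°) = cos²149° - sin²149° = 0.4695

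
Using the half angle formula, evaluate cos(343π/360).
cos(343π/360) = -√((1 + cos 343π/180)/2) = -0.989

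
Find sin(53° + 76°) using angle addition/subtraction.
sin(53° + 76°) = sin 53° cos 76° + cos 53° sin 76° = 0.7771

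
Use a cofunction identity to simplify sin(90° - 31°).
sin(90° - 31°) = cos(31°)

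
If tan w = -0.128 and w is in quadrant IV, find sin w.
sin w = -0.127 (using tan²w + 1 = sec²w)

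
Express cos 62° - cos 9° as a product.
cos 62° - cos 9° = -2 sin(35.5°) sin(26.5°)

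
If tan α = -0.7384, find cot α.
cot α = 1/tan α = -1.354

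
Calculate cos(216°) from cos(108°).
cos(216°) = cos²108° - sin²108° = -0.809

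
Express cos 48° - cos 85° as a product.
cos 48° - cos 85° = -2 sin(66.5°) sin(-18.5°)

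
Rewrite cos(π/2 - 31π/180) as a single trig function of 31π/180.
cos(π/2 - 31π/180) = sin(31π/180)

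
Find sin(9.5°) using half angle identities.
sin(9.5°) = √((1 - cos 19°)/2) = 0.165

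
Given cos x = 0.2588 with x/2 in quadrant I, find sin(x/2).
sin(x/2) = ±√((1 - cos x)/2); positive since x/2 ∈ QI, so sin(x/2) = 0.6088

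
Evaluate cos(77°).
cos(77°) = 0.225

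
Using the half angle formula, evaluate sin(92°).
sin(92°) = √((1 - cos 184°)/2) = 0.9994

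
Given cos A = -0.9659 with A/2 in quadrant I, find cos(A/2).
cos(A/2) = ±√((1 + cos A)/2); positive since A/2 ∈ QI, so cos(A/2) = 0.1306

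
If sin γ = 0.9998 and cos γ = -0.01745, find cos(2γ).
cos(2γ) = cos²γ - sin²γ = -0.9993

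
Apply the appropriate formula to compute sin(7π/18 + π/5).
sin(7π/18 + π/5) = sin 7π/18 cos π/5 + cos 7π/18 sin π/5 = 0.9613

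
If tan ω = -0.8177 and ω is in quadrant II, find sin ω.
sin ω = 0.633 (using tan²ω + 1 = sec²ω)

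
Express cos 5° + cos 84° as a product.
cos 5° + cos 84° = 2 cos(44.5°) cos(-39.5°)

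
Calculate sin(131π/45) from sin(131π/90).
sin(131π/45) = 2 sin 131π/90 cos 131π/90 = 0.2756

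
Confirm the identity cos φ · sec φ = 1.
LHS = cos φ · (1/cos φ) = 1 = RHS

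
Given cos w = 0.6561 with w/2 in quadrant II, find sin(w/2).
sin(w/2) = ±√((1 - cos w)/2); positive since w/2 ∈ QII, so sin(w/2) = 0.4147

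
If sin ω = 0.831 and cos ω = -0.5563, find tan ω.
tan ω = sin ω / cos ω = -1.494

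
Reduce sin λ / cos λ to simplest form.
sin λ / cos λ = tan λ (using Quotient identity)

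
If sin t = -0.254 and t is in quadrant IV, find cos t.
cos t = 0.9672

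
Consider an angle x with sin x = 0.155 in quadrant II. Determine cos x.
cos x = ±√(1 - sin²x) = -0.9879 (negative in QII)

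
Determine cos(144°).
cos(144°) = -0.809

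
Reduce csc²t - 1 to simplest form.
csc²t - 1 = cot²t (using Pythagorean identity)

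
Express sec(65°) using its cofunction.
sec(65°) = csc(90° - 65°) = csc(25°)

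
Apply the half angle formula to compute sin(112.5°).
sin(112.5°) = √((1 - cos 225°)/2) = √(2+√2)/2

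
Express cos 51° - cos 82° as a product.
cos 51° - cos 82° = -2 sin(66.5°) sin(-15.5°)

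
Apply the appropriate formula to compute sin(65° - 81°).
sin(65° - 81°) = sin 65° cos 81° - cos 65° sin 81° = -0.2756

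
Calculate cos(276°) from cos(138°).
cos(276°) = cos²138° - sin²138° = 0.1045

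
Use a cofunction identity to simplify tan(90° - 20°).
tan(90° - 20°) = cot(20°)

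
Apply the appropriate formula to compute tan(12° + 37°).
tan(12° + 37°) = (tan 12° + tan 37°)/(1 - tan 12° tan 37°) = 1.15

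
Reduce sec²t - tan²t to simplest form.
sec²t - tan²t = 1 (using Pythagorean identity)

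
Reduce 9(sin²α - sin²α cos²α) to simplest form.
9(sin²α - sin²α cos²α) = 9(sin⁴α) (using Factoring)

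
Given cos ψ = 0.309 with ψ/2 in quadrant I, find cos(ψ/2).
cos(ψ/2) = ±√((1 + cos ψ)/2); positive since ψ/2 ∈ QI, so cos(ψ/2) = 0.809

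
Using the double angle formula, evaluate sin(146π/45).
sin(146π/45) = 2 sin 73π/45 cos 73π/45 = -0.6947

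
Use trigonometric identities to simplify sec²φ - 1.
sec²φ - 1 = tan²φ (using Pythagorean identity)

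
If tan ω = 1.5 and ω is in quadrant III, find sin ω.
sin ω = -0.8321 (using tan²ω + 1 = sec²ω)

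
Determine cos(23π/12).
cos(23π/12) = (√6+√2)/4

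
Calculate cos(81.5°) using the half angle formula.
cos(81.5°) = √((1 + cos 163°)/2) = 0.1478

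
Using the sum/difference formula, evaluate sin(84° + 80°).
sin(84° + 80°) = sin 84° cos 80° + cos 84° sin 80° = 0.2756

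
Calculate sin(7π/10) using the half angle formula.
sin(7π/10) = √((1 - cos 7π/5)/2) = 0.809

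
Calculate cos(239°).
cos(239°) = -0.515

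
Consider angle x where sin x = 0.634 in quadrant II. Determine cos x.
cos x = ±√(1 - sin²x) = -0.7733 (negative in QII)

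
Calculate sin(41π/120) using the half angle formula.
sin(41π/120) = √((1 - cos 41π/60)/2) = 0.8788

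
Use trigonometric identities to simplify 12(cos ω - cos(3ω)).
12(cos ω - cos(3ω)) = 12(2 sin(2ω) sin ω) (using Sum-to-product)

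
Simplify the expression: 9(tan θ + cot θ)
9(tan θ + cot θ) = 9(sec θ csc θ) (using Quotient identities)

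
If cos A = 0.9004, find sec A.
sec A = 1/cos A = 1.111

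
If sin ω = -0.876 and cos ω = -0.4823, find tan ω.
tan ω = sin ω / cos ω = 1.816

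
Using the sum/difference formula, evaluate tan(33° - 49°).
tan(33° - 49°) = (tan 33° - tan 49°)/(1 + tan 33° tan 49°) = -0.2867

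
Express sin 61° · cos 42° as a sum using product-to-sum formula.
sin 61° cos 42° = (1/2)[sin(61°+42°) + sin(61°-42°)]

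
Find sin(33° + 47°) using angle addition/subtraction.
sin(33° + 47°) = sin 33° cos 47° + cos 33° sin 47° = 0.9848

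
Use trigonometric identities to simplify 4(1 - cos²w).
4(1 - cos²w) = 4(sin²w) (using Pythagorean identity)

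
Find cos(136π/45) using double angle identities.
cos(136π/45) = cos²68π/45 - sin²68π/45 = -0.9976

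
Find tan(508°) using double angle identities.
tan(508°) = 2 tan 254° / (1 - tan²254°) = -0.6249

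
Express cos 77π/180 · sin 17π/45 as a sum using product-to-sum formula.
cos 77π/180 sin 17π/45 = (1/2)[sin(77π/180+17π/45) - sin(77π/180-17π/45)]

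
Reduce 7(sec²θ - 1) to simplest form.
7(sec²θ - 1) = 7(tan²θ) (using Pythagorean identity)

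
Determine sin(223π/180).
sin(223π/180) = -0.682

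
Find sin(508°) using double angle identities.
sin(508°) = 2 sin 254° cos 254° = 0.5299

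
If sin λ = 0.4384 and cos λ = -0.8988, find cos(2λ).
cos(2λ) = cos²λ - sin²λ = 0.6156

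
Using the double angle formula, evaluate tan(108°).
tan(108°) = 2 tan 54° / (1 - tan²54°) = -3.078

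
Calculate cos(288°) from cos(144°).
cos(288°) = cos²144° - sin²144° = 0.309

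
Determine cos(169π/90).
cos(169π/90) = 0.9272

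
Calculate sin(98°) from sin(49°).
sin(98°) = 2 sin 49° cos 49° = 0.9903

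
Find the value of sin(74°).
sin(74°) = 0.9613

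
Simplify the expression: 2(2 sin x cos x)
2(2 sin x cos x) = 2(sin(2x)) (using Double angle)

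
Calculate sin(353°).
sin(353°) = -0.1219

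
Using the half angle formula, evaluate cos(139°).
cos(139°) = -√((1 + cos 278°)/2) = -0.7547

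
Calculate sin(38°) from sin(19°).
sin(38°) = 2 sin 19° cos 19° = 0.6157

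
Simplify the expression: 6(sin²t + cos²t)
6(sin²t + cos²t) = 6 (using Pythagorean identity)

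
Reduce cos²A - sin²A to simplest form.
cos²A - sin²A = cos(2A) (using Double angle)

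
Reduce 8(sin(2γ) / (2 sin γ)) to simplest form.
8(sin(2γ) / (2 sin γ)) = 8(cos γ) (using Double angle)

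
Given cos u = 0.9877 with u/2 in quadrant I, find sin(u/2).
sin(u/2) = ±√((1 - cos u)/2); positive since u/2 ∈ QI, so sin(u/2) = 0.07842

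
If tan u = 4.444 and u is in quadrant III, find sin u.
sin u = -0.9756 (using tan²u + 1 = sec²u)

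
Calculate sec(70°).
sec(70°) = 2.924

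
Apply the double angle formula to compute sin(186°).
sin(186°) = 2 sin 93° cos 93° = -0.1045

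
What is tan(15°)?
tan(15°) = 2-√3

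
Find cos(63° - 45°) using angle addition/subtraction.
cos(63° - 45°) = cos 63° cos 45° + sin 63° sin 45° = 0.9511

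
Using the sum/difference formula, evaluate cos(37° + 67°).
cos(37° + 67°) = cos 37° cos 67° - sin 37° sin 67° = -0.2419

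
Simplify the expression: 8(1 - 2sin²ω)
8(1 - 2sin²ω) = 8(cos(2ω)) (using Double angle)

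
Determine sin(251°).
sin(251°) = -0.9455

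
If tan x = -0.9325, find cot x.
cot x = 1/tan x = -1.072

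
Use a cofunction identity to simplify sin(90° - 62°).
sin(90° - 62°) = cos(62°)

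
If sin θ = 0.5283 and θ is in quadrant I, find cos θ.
cos θ = 0.8491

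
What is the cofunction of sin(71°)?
sin(71°) = cos(90° - 71°) = cos(19°)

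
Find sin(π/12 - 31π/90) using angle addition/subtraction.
sin(π/12 - 31π/90) = sin π/12 cos 31π/90 - cos π/12 sin 31π/90 = -0.7314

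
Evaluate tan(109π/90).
tan(109π/90) = 0.7813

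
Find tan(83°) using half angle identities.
tan(83°) = sin 166° / (1 + cos 166°) = 8.144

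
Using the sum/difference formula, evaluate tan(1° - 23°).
tan(1° - 23°) = (tan 1° - tan 23°)/(1 + tan 1° tan 23°) = -0.404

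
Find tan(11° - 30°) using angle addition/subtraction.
tan(11° - 30°) = (tan 11° - tan 30°)/(1 + tan 11° tan 30°) = -0.3443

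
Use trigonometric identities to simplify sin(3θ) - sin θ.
sin(3θ) - sin θ = 2 cos(2θ) sin θ (using Sum-to-product)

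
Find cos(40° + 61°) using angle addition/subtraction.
cos(40° + 61°) = cos 40° cos 61° - sin 40° sin 61° = -0.1908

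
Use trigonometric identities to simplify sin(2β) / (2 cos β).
sin(2β) / (2 cos β) = sin β (using Double angle)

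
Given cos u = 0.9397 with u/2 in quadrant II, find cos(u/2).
cos(u/2) = ±√((1 + cos u)/2); negative since u/2 ∈ QII, so cos(u/2) = -0.9848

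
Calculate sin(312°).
sin(312°) = -0.7431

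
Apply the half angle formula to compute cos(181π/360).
cos(181π/360) = -√((1 + cos 181π/180)/2) = -0.008727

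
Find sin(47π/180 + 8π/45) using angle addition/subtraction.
sin(47π/180 + 8π/45) = sin 47π/180 cos 8π/45 + cos 47π/180 sin 8π/45 = 0.9816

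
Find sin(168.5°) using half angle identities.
sin(168.5°) = √((1 - cos 337°)/2) = 0.1994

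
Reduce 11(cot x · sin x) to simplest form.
11(cot x · sin x) = 11(cos x) (using Quotient identity)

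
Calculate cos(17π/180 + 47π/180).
cos(17π/180 + 47π/180) = cos 17π/180 cos 47π/180 - sin 17π/180 sin 47π/180 = 0.4384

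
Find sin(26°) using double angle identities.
sin(26°) = 2 sin 13° cos 13° = 0.4384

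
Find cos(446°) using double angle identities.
cos(446°) = 2cos²223° - 1 = 0.06976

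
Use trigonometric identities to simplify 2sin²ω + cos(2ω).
2sin²ω + cos(2ω) = 1 (using Double angle)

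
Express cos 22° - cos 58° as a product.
cos 22° - cos 58° = -2 sin(40°) sin(-18°)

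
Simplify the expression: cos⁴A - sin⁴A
cos⁴A - sin⁴A = cos(2A) (using Factoring + double angle)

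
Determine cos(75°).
cos(75°) = (√6-√2)/4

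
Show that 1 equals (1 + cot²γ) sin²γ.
RHS = csc²γ · sin²γ = (1/sin²γ) · sin²γ = 1 = LHS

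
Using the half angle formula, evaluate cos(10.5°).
cos(10.5°) = √((1 + cos 21°)/2) = 0.9833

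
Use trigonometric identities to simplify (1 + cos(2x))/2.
(1 + cos(2x))/2 = cos²x (using Power reduction)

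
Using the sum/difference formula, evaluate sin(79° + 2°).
sin(79° + 2°) = sin 79° cos 2° + cos 79° sin 2° = 0.9877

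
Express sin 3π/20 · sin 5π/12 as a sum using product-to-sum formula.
sin 3π/20 sin 5π/12 = (1/2)[cos(3π/20-5π/12) - cos(3π/20+5π/12)]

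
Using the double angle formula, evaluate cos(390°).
cos(390°) = cos²195° - sin²195° = √3/2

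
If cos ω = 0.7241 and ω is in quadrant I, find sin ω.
sin ω = 0.6897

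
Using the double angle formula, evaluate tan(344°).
tan(344°) = 2 tan 172° / (1 - tan²172°) = -0.2867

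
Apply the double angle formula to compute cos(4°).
cos(4°) = cos²2° - sin²2° = 0.9976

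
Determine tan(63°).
tan(63°) = 1.963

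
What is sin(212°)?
sin(212°) = -0.5299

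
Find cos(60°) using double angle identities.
cos(60°) = cos²30° - sin²30° = 1/2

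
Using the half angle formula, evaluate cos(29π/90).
cos(29π/90) = √((1 + cos 29π/45)/2) = 0.5299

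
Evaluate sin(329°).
sin(329°) = -0.515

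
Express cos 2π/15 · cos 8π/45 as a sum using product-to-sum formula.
cos 2π/15 cos 8π/45 = (1/2)[cos(2π/15-8π/45) + cos(2π/15+8π/45)]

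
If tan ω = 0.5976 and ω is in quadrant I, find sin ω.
sin ω = 0.513 (using tan²ω + 1 = sec²ω)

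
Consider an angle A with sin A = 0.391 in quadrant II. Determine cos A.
cos A = ±√(1 - sin²A) = -0.9204 (negative in QII)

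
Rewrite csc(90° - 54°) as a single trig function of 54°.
csc(90° - 54°) = sec(54°)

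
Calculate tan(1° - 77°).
tan(1° - 77°) = (tan 1° - tan 77°)/(1 + tan 1° tan 77°) = -4.011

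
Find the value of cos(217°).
cos(217°) = -0.7986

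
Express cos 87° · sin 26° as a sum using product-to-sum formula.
cos 87° sin 26° = (1/2)[sin(87°+26°) - sin(87°-26°)]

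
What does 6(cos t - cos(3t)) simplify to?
6(cos t - cos(3t)) = 6(2 sin(2t) sin t) (using Sum-to-product)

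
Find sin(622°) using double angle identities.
sin(622°) = 2 sin 311° cos 311° = -0.9903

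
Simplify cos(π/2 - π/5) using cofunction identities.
cos(π/2 - π/5) = sin(π/5)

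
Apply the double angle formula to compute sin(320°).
sin(320°) = 2 sin 160° cos 160° = -0.6428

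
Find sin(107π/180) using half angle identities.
sin(107π/180) = √((1 - cos 107π/90)/2) = 0.9563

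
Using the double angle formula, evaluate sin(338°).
sin(338°) = 2 sin 169° cos 169° = -0.3746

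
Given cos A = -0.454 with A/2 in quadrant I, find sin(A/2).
sin(A/2) = ±√((1 - cos A)/2); positive since A/2 ∈ QI, so sin(A/2) = 0.8526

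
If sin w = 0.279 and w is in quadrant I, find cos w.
cos w = 0.9603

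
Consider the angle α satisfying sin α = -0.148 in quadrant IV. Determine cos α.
cos α = √(1 - sin²α) = 0.989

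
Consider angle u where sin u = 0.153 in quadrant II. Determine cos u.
cos u = ±√(1 - sin²u) = -0.9882 (negative in QII)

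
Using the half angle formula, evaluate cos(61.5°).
cos(61.5°) = √((1 + cos 123°)/2) = 0.4772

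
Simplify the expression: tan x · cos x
tan x · cos x = sin x (using Quotient identity)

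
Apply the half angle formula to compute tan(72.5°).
tan(72.5°) = sin 145° / (1 + cos 145°) = 3.172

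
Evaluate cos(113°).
cos(113°) = -0.3907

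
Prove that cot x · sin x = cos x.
LHS = (cos x/sin x) · sin x = cos x = RHS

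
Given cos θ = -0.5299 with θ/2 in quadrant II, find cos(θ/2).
cos(θ/2) = ±√((1 + cos θ)/2); negative since θ/2 ∈ QII, so cos(θ/2) = -0.4848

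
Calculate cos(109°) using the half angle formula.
cos(109°) = -√((1 + cos 218°)/2) = -0.3256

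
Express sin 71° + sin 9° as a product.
sin 71° + sin 9° = 2 sin(40°) cos(31°)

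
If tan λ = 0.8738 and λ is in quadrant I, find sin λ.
sin λ = 0.658 (using tan²λ + 1 = sec²λ)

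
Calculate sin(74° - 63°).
sin(74° - 63°) = sin 74° cos 63° - cos 74° sin 63° = 0.1908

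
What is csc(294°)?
csc(294°) = -1.095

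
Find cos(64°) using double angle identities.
cos(64°) = cos²32° - sin²32° = 0.4384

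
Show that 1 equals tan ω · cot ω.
RHS = (sin ω/cos ω) · (cos ω/sin ω) = 1 = LHS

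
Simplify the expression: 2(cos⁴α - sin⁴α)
2(cos⁴α - sin⁴α) = 2(cos(2α)) (using Factoring + double angle)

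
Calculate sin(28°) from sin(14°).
sin(28°) = 2 sin 14° cos 14° = 0.4695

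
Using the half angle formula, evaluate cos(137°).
cos(137°) = -√((1 + cos 274°)/2) = -0.7314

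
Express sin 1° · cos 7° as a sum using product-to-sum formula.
sin 1° cos 7° = (1/2)[sin(1°+7°) + sin(1°-7°)]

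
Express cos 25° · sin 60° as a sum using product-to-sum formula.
cos 25° sin 60° = (1/2)[sin(25°+60°) - sin(25°-60°)]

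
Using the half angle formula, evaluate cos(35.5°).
cos(35.5°) = √((1 + cos 71°)/2) = 0.8141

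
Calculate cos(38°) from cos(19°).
cos(38°) = cos²19° - sin²19° = 0.788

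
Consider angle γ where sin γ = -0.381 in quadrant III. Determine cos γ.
cos γ = ±√(1 - sin²γ) = -0.9246 (negative in QIII)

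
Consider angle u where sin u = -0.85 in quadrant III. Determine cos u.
cos u = ±√(1 - sin²u) = -0.5268 (negative in QIII)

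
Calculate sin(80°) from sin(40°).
sin(80°) = 2 sin 40° cos 40° = 0.9848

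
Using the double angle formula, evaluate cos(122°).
cos(122°) = 1 - 2sin²61° = -0.5299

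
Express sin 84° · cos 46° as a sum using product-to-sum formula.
sin 84° cos 46° = (1/2)[sin(84°+46°) + sin(84°-46°)]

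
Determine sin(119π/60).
sin(119π/60) = -0.05234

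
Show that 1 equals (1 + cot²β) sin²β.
RHS = csc²β · sin²β = (1/sin²β) · sin²β = 1 = LHS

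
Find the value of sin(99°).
sin(99°) = 0.9877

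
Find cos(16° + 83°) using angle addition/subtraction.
cos(16° + 83°) = cos 16° cos 83° - sin 16° sin 83° = -0.1564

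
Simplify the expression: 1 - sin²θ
1 - sin²θ = cos²θ (using Pythagorean identity)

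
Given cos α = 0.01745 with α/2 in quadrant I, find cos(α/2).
cos(α/2) = ±√((1 + cos α)/2); positive since α/2 ∈ QI, so cos(α/2) = 0.7132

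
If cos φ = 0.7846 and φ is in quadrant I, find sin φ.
sin φ = 0.62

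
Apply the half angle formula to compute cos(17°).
cos(17°) = √((1 + cos 34°)/2) = 0.9563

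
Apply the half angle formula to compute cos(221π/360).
cos(221π/360) = -√((1 + cos 221π/180)/2) = -0.3502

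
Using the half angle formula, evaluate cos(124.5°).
cos(124.5°) = -√((1 + cos 249°)/2) = -0.5664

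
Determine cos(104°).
cos(104°) = -0.2419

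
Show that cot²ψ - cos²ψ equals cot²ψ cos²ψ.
LHS = cos²ψ/sin²ψ - cos²ψ = cos²ψ(1/sin²ψ - 1) = cos²ψ · (1 - sin²ψ)/sin²ψ = cos²ψ · cos²ψ/sin²ψ = cos²ψ · cot²ψ = RHS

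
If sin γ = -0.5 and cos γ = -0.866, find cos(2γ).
cos(2γ) = cos²γ - sin²γ = 0.5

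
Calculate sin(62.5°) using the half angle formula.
sin(62.5°) = √((1 - cos 125°)/2) = 0.887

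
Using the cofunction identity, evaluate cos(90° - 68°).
cos(90° - 68°) = sin(68°) = 0.9272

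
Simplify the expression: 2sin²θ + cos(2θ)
2sin²θ + cos(2θ) = 1 (using Double angle)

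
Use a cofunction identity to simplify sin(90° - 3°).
sin(90° - 3°) = cos(3°)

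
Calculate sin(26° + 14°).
sin(26° + 14°) = sin 26° cos 14° + cos 26° sin 14° = 0.6428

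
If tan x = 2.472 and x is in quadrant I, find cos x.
cos x = 0.375 (using tan²x + 1 = sec²x)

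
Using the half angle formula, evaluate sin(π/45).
sin(π/45) = √((1 - cos 2π/45)/2) = 0.06976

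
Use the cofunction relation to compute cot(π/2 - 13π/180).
cot(π/2 - 13π/180) = tan(13π/180) = 0.2309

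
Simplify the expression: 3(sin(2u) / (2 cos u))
3(sin(2u) / (2 cos u)) = 3(sin u) (using Double angle)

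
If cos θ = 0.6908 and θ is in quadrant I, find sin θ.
sin θ = 0.723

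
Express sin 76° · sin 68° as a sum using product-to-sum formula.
sin 76° sin 68° = (1/2)[cos(76°-68°) - cos(76°+68°)]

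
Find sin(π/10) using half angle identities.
sin(π/10) = √((1 - cos π/5)/2) = 0.309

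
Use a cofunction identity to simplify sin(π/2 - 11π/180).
sin(π/2 - 11π/180) = cos(11π/180)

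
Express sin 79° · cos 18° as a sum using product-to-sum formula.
sin 79° cos 18° = (1/2)[sin(79°+18°) + sin(79°-18°)]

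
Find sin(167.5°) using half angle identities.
sin(167.5°) = √((1 - cos 335°)/2) = 0.2164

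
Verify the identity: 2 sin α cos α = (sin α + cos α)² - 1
RHS = sin²α + 2 sin α cos α + cos²α - 1 = (sin²α + cos²α) + 2 sin α cos α - 1 = 1 + 2 sin α cos α - 1 = 2 sin α cos α = LHS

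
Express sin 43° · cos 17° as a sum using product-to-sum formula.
sin 43° cos 17° = (1/2)[sin(43°+17°) + sin(43°-17°)]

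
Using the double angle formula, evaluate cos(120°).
cos(120°) = cos²60° - sin²60° = -1/2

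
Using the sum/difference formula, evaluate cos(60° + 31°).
cos(60° + 31°) = cos 60° cos 31° - sin 60° sin 31° = -0.01745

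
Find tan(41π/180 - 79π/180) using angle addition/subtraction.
tan(41π/180 - 79π/180) = (tan 41π/180 - tan 79π/180)/(1 + tan 41π/180 tan 79π/180) = -0.7813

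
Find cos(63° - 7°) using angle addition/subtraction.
cos(63° - 7°) = cos 63° cos 7° + sin 63° sin 7° = 0.5592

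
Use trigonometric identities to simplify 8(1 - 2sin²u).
8(1 - 2sin²u) = 8(cos(2u)) (using Double angle)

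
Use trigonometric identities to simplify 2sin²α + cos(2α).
2sin²α + cos(2α) = 1 (using Double angle)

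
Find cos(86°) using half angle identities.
cos(86°) = √((1 + cos 172°)/2) = 0.06976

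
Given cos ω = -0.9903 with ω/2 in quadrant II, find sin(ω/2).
sin(ω/2) = ±√((1 - cos ω)/2); positive since ω/2 ∈ QII, so sin(ω/2) = 0.9976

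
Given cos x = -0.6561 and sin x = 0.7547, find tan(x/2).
tan(x/2) = sin x / (1 + cos x) = 2.195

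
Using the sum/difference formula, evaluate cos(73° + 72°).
cos(73° + 72°) = cos 73° cos 72° - sin 73° sin 72° = -0.8192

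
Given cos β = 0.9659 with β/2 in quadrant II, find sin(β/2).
sin(β/2) = ±√((1 - cos β)/2); positive since β/2 ∈ QII, so sin(β/2) = 0.1306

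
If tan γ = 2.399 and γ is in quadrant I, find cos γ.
cos γ = 0.3848 (using tan²γ + 1 = sec²γ)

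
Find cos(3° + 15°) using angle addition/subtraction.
cos(3° + 15°) = cos 3° cos 15° - sin 3° sin 15° = 0.9511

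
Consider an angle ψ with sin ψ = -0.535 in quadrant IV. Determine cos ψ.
cos ψ = √(1 - sin²ψ) = 0.8449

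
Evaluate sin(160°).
sin(160°) = 0.342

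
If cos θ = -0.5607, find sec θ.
sec θ = 1/cos θ = -1.783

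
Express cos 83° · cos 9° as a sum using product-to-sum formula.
cos 83° cos 9° = (1/2)[cos(83°-9°) + cos(83°+9°)]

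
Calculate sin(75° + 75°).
sin(75° + 75°) = sin 75° cos 75° + cos 75° sin 75° = 1/2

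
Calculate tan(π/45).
tan(π/45) = 0.06993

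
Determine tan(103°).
tan(103°) = -4.331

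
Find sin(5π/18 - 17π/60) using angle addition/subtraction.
sin(5π/18 - 17π/60) = sin 5π/18 cos 17π/60 - cos 5π/18 sin 17π/60 = -0.01745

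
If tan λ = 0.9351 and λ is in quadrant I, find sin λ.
sin λ = 0.683 (using tan²λ + 1 = sec²λ)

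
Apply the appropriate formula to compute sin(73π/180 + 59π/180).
sin(73π/180 + 59π/180) = sin 73π/180 cos 59π/180 + cos 73π/180 sin 59π/180 = 0.7431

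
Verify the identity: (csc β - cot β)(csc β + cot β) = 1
LHS = csc²β - cot²β = (1 + cot²β) - cot²β = 1 = RHS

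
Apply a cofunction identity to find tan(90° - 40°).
tan(90° - 40°) = cot(40°) = 1.192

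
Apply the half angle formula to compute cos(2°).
cos(2°) = √((1 + cos 4°)/2) = 0.9994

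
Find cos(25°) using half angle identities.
cos(25°) = √((1 + cos 50°)/2) = 0.9063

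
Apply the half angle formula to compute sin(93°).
sin(93°) = √((1 - cos 186°)/2) = 0.9986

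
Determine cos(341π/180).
cos(341π/180) = 0.9455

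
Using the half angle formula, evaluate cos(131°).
cos(131°) = -√((1 + cos 262°)/2) = -0.6561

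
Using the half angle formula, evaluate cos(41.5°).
cos(41.5°) = √((1 + cos 83°)/2) = 0.749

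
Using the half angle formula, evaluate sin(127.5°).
sin(127.5°) = √((1 - cos 255°)/2) = 0.7934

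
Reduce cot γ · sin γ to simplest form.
cot γ · sin γ = cos γ (using Quotient identity)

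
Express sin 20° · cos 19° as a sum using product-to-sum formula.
sin 20° cos 19° = (1/2)[sin(20°+19°) + sin(20°-19°)]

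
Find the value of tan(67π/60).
tan(67π/60) = 0.3839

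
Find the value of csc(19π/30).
csc(19π/30) = 1.095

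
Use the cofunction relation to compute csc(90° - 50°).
csc(90° - 50°) = sec(50°) = 1.556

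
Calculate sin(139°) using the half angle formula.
sin(139°) = √((1 - cos 278°)/2) = 0.6561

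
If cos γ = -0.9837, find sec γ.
sec γ = 1/cos γ = -1.017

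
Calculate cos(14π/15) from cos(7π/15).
cos(14π/15) = cos²7π/15 - sin²7π/15 = -0.9781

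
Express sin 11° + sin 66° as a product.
sin 11° + sin 66° = 2 sin(38.5°) cos(-27.5°)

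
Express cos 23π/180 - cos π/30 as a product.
cos 23π/180 - cos π/30 = -2 sin(29π/360) sin(17π/360)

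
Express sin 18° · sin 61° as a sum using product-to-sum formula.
sin 18° sin 61° = (1/2)[cos(18°-61°) - cos(18°+61°)]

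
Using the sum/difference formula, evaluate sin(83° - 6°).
sin(83° - 6°) = sin 83° cos 6° - cos 83° sin 6° = 0.9744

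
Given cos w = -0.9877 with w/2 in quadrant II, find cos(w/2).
cos(w/2) = ±√((1 + cos w)/2); negative since w/2 ∈ QII, so cos(w/2) = -0.07842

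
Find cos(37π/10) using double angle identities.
cos(37π/10) = cos²37π/20 - sin²37π/20 = 0.5878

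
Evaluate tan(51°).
tan(51°) = 1.235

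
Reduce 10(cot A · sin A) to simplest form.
10(cot A · sin A) = 10(cos A) (using Quotient identity)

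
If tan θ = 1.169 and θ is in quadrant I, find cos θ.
cos θ = 0.65 (using tan²θ + 1 = sec²θ)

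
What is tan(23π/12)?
tan(23π/12) = -(2-√3)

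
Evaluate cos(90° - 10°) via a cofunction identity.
cos(90° - 10°) = sin(10°) = 0.1736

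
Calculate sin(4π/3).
sin(4π/3) = -√3/2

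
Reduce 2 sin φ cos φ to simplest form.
2 sin φ cos φ = sin(2φ) (using Double angle)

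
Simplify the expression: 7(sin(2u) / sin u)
7(sin(2u) / sin u) = 7(2 cos u) (using Double angle)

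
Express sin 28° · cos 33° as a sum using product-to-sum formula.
sin 28° cos 33° = (1/2)[sin(28°+33°) + sin(28°-33°)]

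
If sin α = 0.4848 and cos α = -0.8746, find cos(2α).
cos(2α) = cos²α - sin²α = 0.5299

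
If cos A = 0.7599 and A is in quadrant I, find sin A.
sin A = 0.65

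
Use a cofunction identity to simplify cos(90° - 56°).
cos(90° - 56°) = sin(56°)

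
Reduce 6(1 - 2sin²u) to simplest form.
6(1 - 2sin²u) = 6(cos(2u)) (using Double angle)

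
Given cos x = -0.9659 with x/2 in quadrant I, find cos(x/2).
cos(x/2) = ±√((1 + cos x)/2); positive since x/2 ∈ QI, so cos(x/2) = 0.1306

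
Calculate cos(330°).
cos(330°) = √3/2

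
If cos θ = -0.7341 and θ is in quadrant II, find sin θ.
sin θ = 0.679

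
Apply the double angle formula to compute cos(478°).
cos(478°) = cos²239° - sin²239° = -0.4695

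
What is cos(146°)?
cos(146°) = -0.829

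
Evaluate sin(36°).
sin(36°) = 0.5878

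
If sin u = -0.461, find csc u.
csc u = 1/sin u = -2.169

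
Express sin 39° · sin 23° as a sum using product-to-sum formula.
sin 39° sin 23° = (1/2)[cos(39°-23°) - cos(39°+23°)]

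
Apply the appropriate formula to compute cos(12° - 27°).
cos(12° - 27°) = cos 12° cos 27° + sin 12° sin 27° = (√6+√2)/4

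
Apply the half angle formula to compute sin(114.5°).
sin(114.5°) = √((1 - cos 229°)/2) = 0.91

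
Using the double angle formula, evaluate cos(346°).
cos(346°) = cos²173° - sin²173° = 0.9703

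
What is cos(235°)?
cos(235°) = -0.5736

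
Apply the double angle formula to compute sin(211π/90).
sin(211π/90) = 2 sin 211π/180 cos 211π/180 = 0.8829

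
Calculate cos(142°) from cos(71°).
cos(142°) = cos²71° - sin²71° = -0.788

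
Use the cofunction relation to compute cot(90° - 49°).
cot(90° - 49°) = tan(49°) = 1.15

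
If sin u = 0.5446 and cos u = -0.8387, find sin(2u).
sin(2u) = 2 sin u cos u = -0.9135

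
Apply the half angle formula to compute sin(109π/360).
sin(109π/360) = √((1 - cos 109π/180)/2) = 0.8141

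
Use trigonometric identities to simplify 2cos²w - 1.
2cos²w - 1 = cos(2w) (using Double angle)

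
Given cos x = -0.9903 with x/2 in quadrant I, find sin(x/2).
sin(x/2) = ±√((1 - cos x)/2); positive since x/2 ∈ QI, so sin(x/2) = 0.9976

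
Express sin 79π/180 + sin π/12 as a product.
sin 79π/180 + sin π/12 = 2 sin(47π/180) cos(8π/45)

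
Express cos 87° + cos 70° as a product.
cos 87° + cos 70° = 2 cos(78.5°) cos(8.5°)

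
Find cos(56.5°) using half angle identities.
cos(56.5°) = √((1 + cos 113°)/2) = 0.5519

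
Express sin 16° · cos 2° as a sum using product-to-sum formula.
sin 16° cos 2° = (1/2)[sin(16°+2°) + sin(16°-2°)]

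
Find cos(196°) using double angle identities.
cos(196°) = 2cos²98° - 1 = -0.9613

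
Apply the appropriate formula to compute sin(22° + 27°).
sin(22° + 27°) = sin 22° cos 27° + cos 22° sin 27° = 0.7547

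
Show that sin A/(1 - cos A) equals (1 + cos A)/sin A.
LHS = sin A(1 + cos A) / ((1 - cos A)(1 + cos A)) = sin A(1 + cos A) / (1 - cos²A) = sin A(1 + cos A) / sin²A = (1 + cos A)/sin A = RHS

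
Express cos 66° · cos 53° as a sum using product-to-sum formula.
cos 66° cos 53° = (1/2)[cos(66°-53°) + cos(66°+53°)]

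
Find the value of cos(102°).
cos(102°) = -0.2079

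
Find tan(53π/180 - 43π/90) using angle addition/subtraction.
tan(53π/180 - 43π/90) = (tan 53π/180 - tan 43π/90)/(1 + tan 53π/180 tan 43π/90) = -0.6494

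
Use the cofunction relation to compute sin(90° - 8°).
sin(90° - 8°) = cos(8°) = 0.9903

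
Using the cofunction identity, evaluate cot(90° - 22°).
cot(90° - 22°) = tan(22°) = 0.404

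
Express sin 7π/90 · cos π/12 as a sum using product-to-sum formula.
sin 7π/90 cos π/12 = (1/2)[sin(7π/90+π/12) + sin(7π/90-π/12)]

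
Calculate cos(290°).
cos(290°) = 0.342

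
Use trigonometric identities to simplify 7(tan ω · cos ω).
7(tan ω · cos ω) = 7(sin ω) (using Quotient identity)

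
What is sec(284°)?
sec(284°) = 4.134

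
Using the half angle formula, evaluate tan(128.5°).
tan(128.5°) = sin 257° / (1 + cos 257°) = -1.257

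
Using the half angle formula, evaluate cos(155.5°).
cos(155.5°) = -√((1 + cos 311°)/2) = -0.91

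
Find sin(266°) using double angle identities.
sin(266°) = 2 sin 133° cos 133° = -0.9976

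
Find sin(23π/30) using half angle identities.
sin(23π/30) = √((1 - cos 23π/15)/2) = 0.6691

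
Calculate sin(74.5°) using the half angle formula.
sin(74.5°) = √((1 - cos 149°)/2) = 0.9636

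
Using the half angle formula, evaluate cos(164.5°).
cos(164.5°) = -√((1 + cos 329°)/2) = -0.9636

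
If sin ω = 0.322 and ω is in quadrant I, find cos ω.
cos ω = 0.9467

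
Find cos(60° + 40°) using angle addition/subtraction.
cos(60° + 40°) = cos 60° cos 40° - sin 60° sin 40° = -0.1736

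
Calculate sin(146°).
sin(146°) = 0.5592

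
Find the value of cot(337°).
cot(337°) = -2.356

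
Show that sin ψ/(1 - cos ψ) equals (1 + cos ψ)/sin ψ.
LHS = sin ψ(1 + cos ψ) / ((1 - cos ψ)(1 + cos ψ)) = sin ψ(1 + cos ψ) / (1 - cos²ψ) = sin ψ(1 + cos ψ) / sin²ψ = (1 + cos ψ)/sin ψ = RHS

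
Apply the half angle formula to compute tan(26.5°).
tan(26.5°) = sin 53° / (1 + cos 53°) = 0.4986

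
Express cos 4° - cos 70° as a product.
cos 4° - cos 70° = -2 sin(37°) sin(-33°)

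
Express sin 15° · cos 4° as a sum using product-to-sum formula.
sin 15° cos 4° = (1/2)[sin(15°+4°) + sin(15°-4°)]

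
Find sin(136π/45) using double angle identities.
sin(136π/45) = 2 sin 68π/45 cos 68π/45 = -0.06976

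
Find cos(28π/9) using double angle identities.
cos(28π/9) = cos²14π/9 - sin²14π/9 = -0.9397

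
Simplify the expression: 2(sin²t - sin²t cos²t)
2(sin²t - sin²t cos²t) = 2(sin⁴t) (using Factoring)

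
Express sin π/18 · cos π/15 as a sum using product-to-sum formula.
sin π/18 cos π/15 = (1/2)[sin(π/18+π/15) + sin(π/18-π/15)]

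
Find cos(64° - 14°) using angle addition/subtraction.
cos(64° - 14°) = cos 64° cos 14° + sin 64° sin 14° = 0.6428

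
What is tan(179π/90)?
tan(179π/90) = -0.03492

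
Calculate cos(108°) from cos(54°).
cos(108°) = 1 - 2sin²54° = -0.309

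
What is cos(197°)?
cos(197°) = -0.9563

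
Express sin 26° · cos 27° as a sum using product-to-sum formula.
sin 26° cos 27° = (1/2)[sin(26°+27°) + sin(26°-27°)]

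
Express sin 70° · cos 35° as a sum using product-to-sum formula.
sin 70° cos 35° = (1/2)[sin(70°+35°) + sin(70°-35°)]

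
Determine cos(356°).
cos(356°) = 0.9976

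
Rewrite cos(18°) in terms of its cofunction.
cos(18°) = sin(90° - 18°) = sin(72°)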